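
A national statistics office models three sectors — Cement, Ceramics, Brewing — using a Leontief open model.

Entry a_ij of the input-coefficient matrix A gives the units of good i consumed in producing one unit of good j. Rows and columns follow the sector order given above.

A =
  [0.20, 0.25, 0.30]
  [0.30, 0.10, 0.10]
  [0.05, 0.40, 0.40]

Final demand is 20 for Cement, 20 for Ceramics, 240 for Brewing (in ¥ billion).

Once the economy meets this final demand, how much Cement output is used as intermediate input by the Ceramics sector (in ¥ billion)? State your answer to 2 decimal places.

I − A =
  [   0.80    -0.25    -0.30]
  [  -0.30     0.90    -0.10]
  [  -0.05    -0.40     0.60]
Cofactors of I−A, C_ij = (−1)^(i+j)·(minor ij) (rows/columns in the sector order above):
  C_11 = (0.90)(0.60) − (-0.10)(-0.40) = 0.5000
  C_12 = −[(-0.30)(0.60) − (-0.10)(-0.05)] = 0.1850
  C_13 = (-0.30)(-0.40) − (0.90)(-0.05) = 0.1650
  C_21 = −[(-0.25)(0.60) − (-0.30)(-0.40)] = 0.2700
  C_22 = (0.80)(0.60) − (-0.30)(-0.05) = 0.4650
  C_23 = −[(0.80)(-0.40) − (-0.25)(-0.05)] = 0.3325
  C_31 = (-0.25)(-0.10) − (-0.30)(0.90) = 0.2950
  C_32 = −[(0.80)(-0.10) − (-0.30)(-0.30)] = 0.1700
  C_33 = (0.80)(0.90) − (-0.25)(-0.30) = 0.6450
det(I−A) = Σ_j (I−A)_1j·C_1j = (0.80)(0.5000) + (-0.25)(0.1850) + (-0.30)(0.1650) = 0.30425
adj(I−A) = Cᵀ =
  [ 0.5000   0.2700   0.2950]
  [ 0.1850   0.4650   0.1700]
  [ 0.1650   0.3325   0.6450]
(I − A)⁻¹ = adj(I−A) / det(I−A) ≈
  [   1.6434     0.8874     0.9696]
  [   0.6081     1.5283     0.5588]
  [   0.5423     1.0929     2.1200]
First solve x = (I − A)⁻¹ d = adj(I−A)·d / det(I−A); in particular x_2 = (0.1850·20 + 0.4650·20 + 0.1700·240) / 0.30425 = 53.80 / 0.30425 ≈ 176.8283.
Intermediate flow from 1 to 2: z_12 = a_12 · x_2 = 0.25 × 53.80 / 0.30425 = 13.45 / 0.30425 ≈ 44.21.

z_12 = 44.21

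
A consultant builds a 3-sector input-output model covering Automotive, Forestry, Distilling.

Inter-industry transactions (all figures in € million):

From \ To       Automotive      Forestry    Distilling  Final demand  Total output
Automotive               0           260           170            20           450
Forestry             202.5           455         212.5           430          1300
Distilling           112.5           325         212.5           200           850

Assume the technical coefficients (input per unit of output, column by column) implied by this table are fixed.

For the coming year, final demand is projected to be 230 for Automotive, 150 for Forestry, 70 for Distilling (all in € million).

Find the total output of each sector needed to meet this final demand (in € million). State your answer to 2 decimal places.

x_A = 483.97, x_F = 761.38, x_D = 508.45

Technical coefficients a_ij = z_ij / X_j:
  a_AA = 0/450 = 0.00, a_FA = 202.5/450 = 0.45, a_DA = 112.5/450 = 0.25
  a_AF = 260/1300 = 0.20, a_FF = 455/1300 = 0.35, a_DF = 325/1300 = 0.25
  a_AD = 170/850 = 0.20, a_FD = 212.5/850 = 0.25, a_DD = 212.5/850 = 0.25
I − A =
  [   1.00    -0.20    -0.20]
  [  -0.45     0.65    -0.25]
  [  -0.25    -0.25     0.75]
Cofactors of I−A, C_ij = (−1)^(i+j)·(minor ij) (rows/columns in the sector order above):
  C_11 = (0.65)(0.75) − (-0.25)(-0.25) = 0.4250
  C_12 = −[(-0.45)(0.75) − (-0.25)(-0.25)] = 0.4000
  C_13 = (-0.45)(-0.25) − (0.65)(-0.25) = 0.2750
  C_21 = −[(-0.20)(0.75) − (-0.20)(-0.25)] = 0.2000
  C_22 = (1.00)(0.75) − (-0.20)(-0.25) = 0.7000
  C_23 = −[(1.00)(-0.25) − (-0.20)(-0.25)] = 0.3000
  C_31 = (-0.20)(-0.25) − (-0.20)(0.65) = 0.1800
  C_32 = −[(1.00)(-0.25) − (-0.20)(-0.45)] = 0.3400
  C_33 = (1.00)(0.65) − (-0.20)(-0.45) = 0.5600
det(I−A) = Σ_j (I−A)_1j·C_1j = (1.00)(0.4250) + (-0.20)(0.4000) + (-0.20)(0.2750) = 0.2900
adj(I−A) = Cᵀ =
  [ 0.4250   0.2000   0.1800]
  [ 0.4000   0.7000   0.3400]
  [ 0.2750   0.3000   0.5600]
(I − A)⁻¹ = adj(I−A) / det(I−A) ≈
  [   1.4655     0.6897     0.6207]
  [   1.3793     2.4138     1.1724]
  [   0.9483     1.0345     1.9310]
x = (I − A)⁻¹ d = adj(I−A)·d / det(I−A), with det(I−A) = 0.2900:
  x_A = (0.4250·230 + 0.2000·150 + 0.1800·70) / 0.2900 = 140.35 / 0.2900 ≈ 483.97
  x_F = (0.4000·230 + 0.7000·150 + 0.3400·70) / 0.2900 = 220.80 / 0.2900 ≈ 761.38
  x_D = (0.2750·230 + 0.3000·150 + 0.5600·70) / 0.2900 = 147.45 / 0.2900 ≈ 508.45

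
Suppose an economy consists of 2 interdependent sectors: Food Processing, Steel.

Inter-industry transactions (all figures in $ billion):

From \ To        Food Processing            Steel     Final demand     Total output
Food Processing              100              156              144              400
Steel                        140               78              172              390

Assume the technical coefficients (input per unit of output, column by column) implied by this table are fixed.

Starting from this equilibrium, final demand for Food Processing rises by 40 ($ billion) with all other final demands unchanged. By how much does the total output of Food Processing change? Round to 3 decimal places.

Δx_1 = 69.565

Technical coefficients a_ij = z_ij / X_j:
  a_11 = 100/400 = 0.25, a_21 = 140/400 = 0.35
  a_12 = 156/390 = 0.40, a_22 = 78/390 = 0.20
I − A =
  [   0.75    -0.40]
  [  -0.35     0.80]
det(I−A) = (0.75)(0.80) − (-0.40)(-0.35) = 0.4600
adj(I−A) = [[0.80, 0.40], [0.35, 0.75]]
(I − A)⁻¹ = adj(I−A) / det(I−A) ≈
  [   1.7391     0.8696]
  [   0.7609     1.6304]
Δx = (I − A)⁻¹ Δd with Δd having +40 in the Food Processing component and 0 elsewhere.
So Δx_1 = L_11 · (+40), where L_11 = adj(I−A)_11 / det(I−A) = 0.80 / 0.4600.
Δx_1 = 0.80 × (+40) / 0.4600 = 32.00 / 0.4600 ≈ 69.565.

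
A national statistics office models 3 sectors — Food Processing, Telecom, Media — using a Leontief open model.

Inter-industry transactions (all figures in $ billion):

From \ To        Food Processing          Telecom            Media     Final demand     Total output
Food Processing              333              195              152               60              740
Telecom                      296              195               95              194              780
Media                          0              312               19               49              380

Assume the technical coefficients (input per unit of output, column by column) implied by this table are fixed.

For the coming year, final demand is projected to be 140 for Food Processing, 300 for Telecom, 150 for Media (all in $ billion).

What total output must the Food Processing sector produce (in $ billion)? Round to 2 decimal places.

x_1 = 1458.19

Technical coefficients a_ij = z_ij / X_j:
  a_11 = 333/740 = 0.45, a_21 = 296/740 = 0.40, a_31 = 0/740 = 0.00
  a_12 = 195/780 = 0.25, a_22 = 195/780 = 0.25, a_32 = 312/780 = 0.40
  a_13 = 152/380 = 0.40, a_23 = 95/380 = 0.25, a_33 = 19/380 = 0.05
I − A =
  [   0.55    -0.25    -0.40]
  [  -0.40     0.75    -0.25]
  [   0.00    -0.40     0.95]
Cofactors of I−A, C_ij = (−1)^(i+j)·(minor ij) (rows/columns in the sector order above):
  C_11 = (0.75)(0.95) − (-0.25)(-0.40) = 0.6125
  C_12 = −[(-0.40)(0.95) − (-0.25)(0.00)] = 0.3800
  C_13 = (-0.40)(-0.40) − (0.75)(0.00) = 0.1600
  C_21 = −[(-0.25)(0.95) − (-0.40)(-0.40)] = 0.3975
  C_22 = (0.55)(0.95) − (-0.40)(0.00) = 0.5225
  C_23 = −[(0.55)(-0.40) − (-0.25)(0.00)] = 0.2200
  C_31 = (-0.25)(-0.25) − (-0.40)(0.75) = 0.3625
  C_32 = −[(0.55)(-0.25) − (-0.40)(-0.40)] = 0.2975
  C_33 = (0.55)(0.75) − (-0.25)(-0.40) = 0.3125
det(I−A) = Σ_j (I−A)_1j·C_1j = (0.55)(0.6125) + (-0.25)(0.3800) + (-0.40)(0.1600) = 0.177875
adj(I−A) = Cᵀ =
  [ 0.6125   0.3975   0.3625]
  [ 0.3800   0.5225   0.2975]
  [ 0.1600   0.2200   0.3125]
(I − A)⁻¹ = adj(I−A) / det(I−A) ≈
  [   3.4434     2.2347     2.0379]
  [   2.1363     2.9375     1.6725]
  [   0.8995     1.2368     1.7569]
x = (I − A)⁻¹ d = adj(I−A)·d / det(I−A), with det(I−A) = 0.177875:
  x_1 = (0.6125·140 + 0.3975·300 + 0.3625·150) / 0.177875 = 259.375 / 0.177875 ≈ 1458.19
  x_2 = (0.3800·140 + 0.5225·300 + 0.2975·150) / 0.177875 = 254.575 / 0.177875 ≈ 1431.20
  x_3 = (0.1600·140 + 0.2200·300 + 0.3125·150) / 0.177875 = 135.275 / 0.177875 ≈ 760.51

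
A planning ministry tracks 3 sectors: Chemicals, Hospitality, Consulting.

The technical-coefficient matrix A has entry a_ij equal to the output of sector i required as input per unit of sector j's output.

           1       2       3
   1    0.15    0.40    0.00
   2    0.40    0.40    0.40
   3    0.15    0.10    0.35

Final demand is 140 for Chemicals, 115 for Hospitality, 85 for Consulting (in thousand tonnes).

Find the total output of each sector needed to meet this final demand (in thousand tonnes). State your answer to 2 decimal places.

x_1 = 545.72, x_2 = 809.66, x_3 = 381.27

I − A =
  [   0.85    -0.40     0.00]
  [  -0.40     0.60    -0.40]
  [  -0.15    -0.10     0.65]
Cofactors of I−A, C_ij = (−1)^(i+j)·(minor ij) (rows/columns in the sector order above):
  C_11 = (0.60)(0.65) − (-0.40)(-0.10) = 0.3500
  C_12 = −[(-0.40)(0.65) − (-0.40)(-0.15)] = 0.3200
  C_13 = (-0.40)(-0.10) − (0.60)(-0.15) = 0.1300
  C_21 = −[(-0.40)(0.65) − (0.00)(-0.10)] = 0.2600
  C_22 = (0.85)(0.65) − (0.00)(-0.15) = 0.5525
  C_23 = −[(0.85)(-0.10) − (-0.40)(-0.15)] = 0.1450
  C_31 = (-0.40)(-0.40) − (0.00)(0.60) = 0.1600
  C_32 = −[(0.85)(-0.40) − (0.00)(-0.40)] = 0.3400
  C_33 = (0.85)(0.60) − (-0.40)(-0.40) = 0.3500
det(I−A) = Σ_j (I−A)_1j·C_1j = (0.85)(0.3500) + (-0.40)(0.3200) + (0.00)(0.1300) = 0.1695
adj(I−A) = Cᵀ =
  [ 0.3500   0.2600   0.1600]
  [ 0.3200   0.5525   0.3400]
  [ 0.1300   0.1450   0.3500]
(I − A)⁻¹ = adj(I−A) / det(I−A) ≈
  [   2.0649     1.5339     0.9440]
  [   1.8879     3.2596     2.0059]
  [   0.7670     0.8555     2.0649]
x = (I − A)⁻¹ d = adj(I−A)·d / det(I−A), with det(I−A) = 0.1695:
  x_1 = (0.3500·140 + 0.2600·115 + 0.1600·85) / 0.1695 = 92.50 / 0.1695 ≈ 545.72
  x_2 = (0.3200·140 + 0.5525·115 + 0.3400·85) / 0.1695 = 137.2375 / 0.1695 ≈ 809.66
  x_3 = (0.1300·140 + 0.1450·115 + 0.3500·85) / 0.1695 = 64.625 / 0.1695 ≈ 381.27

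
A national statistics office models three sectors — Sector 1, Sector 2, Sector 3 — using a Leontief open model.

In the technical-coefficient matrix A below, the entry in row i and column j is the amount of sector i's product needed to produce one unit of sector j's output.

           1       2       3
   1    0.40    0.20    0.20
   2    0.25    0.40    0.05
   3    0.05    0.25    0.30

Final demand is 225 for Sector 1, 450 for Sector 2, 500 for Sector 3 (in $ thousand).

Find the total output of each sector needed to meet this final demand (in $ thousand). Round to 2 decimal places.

x_1 = 1271.33, x_2 = 1388.12, x_3 = 1300.85

I − A =
  [   0.60    -0.20    -0.20]
  [  -0.25     0.60    -0.05]
  [  -0.05    -0.25     0.70]
Cofactors of I−A, C_ij = (−1)^(i+j)·(minor ij) (rows/columns in the sector order above):
  C_11 = (0.60)(0.70) − (-0.05)(-0.25) = 0.4075
  C_12 = −[(-0.25)(0.70) − (-0.05)(-0.05)] = 0.1775
  C_13 = (-0.25)(-0.25) − (0.60)(-0.05) = 0.0925
  C_21 = −[(-0.20)(0.70) − (-0.20)(-0.25)] = 0.1900
  C_22 = (0.60)(0.70) − (-0.20)(-0.05) = 0.4100
  C_23 = −[(0.60)(-0.25) − (-0.20)(-0.05)] = 0.1600
  C_31 = (-0.20)(-0.05) − (-0.20)(0.60) = 0.1300
  C_32 = −[(0.60)(-0.05) − (-0.20)(-0.25)] = 0.0800
  C_33 = (0.60)(0.60) − (-0.20)(-0.25) = 0.3100
det(I−A) = Σ_j (I−A)_1j·C_1j = (0.60)(0.4075) + (-0.20)(0.1775) + (-0.20)(0.0925) = 0.1905
adj(I−A) = Cᵀ =
  [ 0.4075   0.1900   0.1300]
  [ 0.1775   0.4100   0.0800]
  [ 0.0925   0.1600   0.3100]
(I − A)⁻¹ = adj(I−A) / det(I−A) ≈
  [   2.1391     0.9974     0.6824]
  [   0.9318     2.1522     0.4199]
  [   0.4856     0.8399     1.6273]
x = (I − A)⁻¹ d = adj(I−A)·d / det(I−A), with det(I−A) = 0.1905:
  x_1 = (0.4075·225 + 0.1900·450 + 0.1300·500) / 0.1905 = 242.1875 / 0.1905 ≈ 1271.33
  x_2 = (0.1775·225 + 0.4100·450 + 0.0800·500) / 0.1905 = 264.4375 / 0.1905 ≈ 1388.12
  x_3 = (0.0925·225 + 0.1600·450 + 0.3100·500) / 0.1905 = 247.8125 / 0.1905 ≈ 1300.85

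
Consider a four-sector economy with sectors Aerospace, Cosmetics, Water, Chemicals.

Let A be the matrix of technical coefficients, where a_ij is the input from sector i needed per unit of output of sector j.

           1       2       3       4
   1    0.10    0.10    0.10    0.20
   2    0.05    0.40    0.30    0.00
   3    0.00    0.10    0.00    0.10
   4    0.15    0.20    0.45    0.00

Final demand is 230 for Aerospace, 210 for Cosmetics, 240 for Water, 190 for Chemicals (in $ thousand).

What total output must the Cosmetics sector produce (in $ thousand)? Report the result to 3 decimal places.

x_2 = 564.395

I − A =
  [   0.90    -0.10    -0.10    -0.20]
  [  -0.05     0.60    -0.30     0.00]
  [   0.00    -0.10     1.00    -0.10]
  [  -0.15    -0.20    -0.45     1.00]
Compute the cofactors C_ij = (−1)^(i+j)·(3×3 minor ij) of I−A; the adjugate is their transpose:
adj(I−A) = Cᵀ =
  [ 0.53700   0.15650   0.15600   0.12300]
  [ 0.05225   0.82800   0.27050   0.03750]
  [ 0.01500   0.10650   0.51500   0.05450]
  [ 0.09775   0.23700   0.30925   0.50750]
det(I−A) = Σ_j (I−A)_1j·C_1j = (0.90)(0.53700) + (-0.10)(0.05225) + (-0.10)(0.01500) + (-0.20)(0.09775) = 0.457025
(I − A)⁻¹ = adj(I−A) / det(I−A) ≈
  [   1.1750     0.3424     0.3413     0.2691]
  [   0.1143     1.8117     0.5919     0.0821]
  [   0.0328     0.2330     1.1269     0.1192]
  [   0.2139     0.5186     0.6767     1.1104]
x = (I − A)⁻¹ d = adj(I−A)·d / det(I−A), with det(I−A) = 0.457025:
  x_1 = (0.53700·230 + 0.15650·210 + 0.15600·240 + 0.12300·190) / 0.457025 = 217.185 / 0.457025 ≈ 475.215
  x_2 = (0.05225·230 + 0.82800·210 + 0.27050·240 + 0.03750·190) / 0.457025 = 257.9425 / 0.457025 ≈ 564.395
  x_3 = (0.01500·230 + 0.10650·210 + 0.51500·240 + 0.05450·190) / 0.457025 = 159.77 / 0.457025 ≈ 349.587
  x_4 = (0.09775·230 + 0.23700·210 + 0.30925·240 + 0.50750·190) / 0.457025 = 242.8975 / 0.457025 ≈ 531.475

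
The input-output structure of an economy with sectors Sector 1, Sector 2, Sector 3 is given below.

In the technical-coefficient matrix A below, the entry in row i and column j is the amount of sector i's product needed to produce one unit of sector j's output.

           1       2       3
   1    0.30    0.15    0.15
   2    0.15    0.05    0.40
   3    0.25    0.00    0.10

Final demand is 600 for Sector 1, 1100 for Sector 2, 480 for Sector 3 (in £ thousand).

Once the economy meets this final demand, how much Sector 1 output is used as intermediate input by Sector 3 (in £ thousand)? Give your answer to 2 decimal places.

z_13 = 139.91

I − A =
  [   0.70    -0.15    -0.15]
  [  -0.15     0.95    -0.40]
  [  -0.25     0.00     0.90]
Cofactors of I−A, C_ij = (−1)^(i+j)·(minor ij) (rows/columns in the sector order above):
  C_11 = (0.95)(0.90) − (-0.40)(0.00) = 0.8550
  C_12 = −[(-0.15)(0.90) − (-0.40)(-0.25)] = 0.2350
  C_13 = (-0.15)(0.00) − (0.95)(-0.25) = 0.2375
  C_21 = −[(-0.15)(0.90) − (-0.15)(0.00)] = 0.1350
  C_22 = (0.70)(0.90) − (-0.15)(-0.25) = 0.5925
  C_23 = −[(0.70)(0.00) − (-0.15)(-0.25)] = 0.0375
  C_31 = (-0.15)(-0.40) − (-0.15)(0.95) = 0.2025
  C_32 = −[(0.70)(-0.40) − (-0.15)(-0.15)] = 0.3025
  C_33 = (0.70)(0.95) − (-0.15)(-0.15) = 0.6425
det(I−A) = Σ_j (I−A)_1j·C_1j = (0.70)(0.8550) + (-0.15)(0.2350) + (-0.15)(0.2375) = 0.527625
adj(I−A) = Cᵀ =
  [ 0.8550   0.1350   0.2025]
  [ 0.2350   0.5925   0.3025]
  [ 0.2375   0.0375   0.6425]
(I − A)⁻¹ = adj(I−A) / det(I−A) ≈
  [   1.6205     0.2559     0.3838]
  [   0.4454     1.1230     0.5733]
  [   0.4501     0.0711     1.2177]
First solve x = (I − A)⁻¹ d = adj(I−A)·d / det(I−A); in particular x_3 = (0.2375·600 + 0.0375·1100 + 0.6425·480) / 0.527625 = 492.15 / 0.527625 ≈ 932.7647.
Intermediate flow from 1 to 3: z_13 = a_13 · x_3 = 0.15 × 492.15 / 0.527625 = 73.8225 / 0.527625 ≈ 139.91.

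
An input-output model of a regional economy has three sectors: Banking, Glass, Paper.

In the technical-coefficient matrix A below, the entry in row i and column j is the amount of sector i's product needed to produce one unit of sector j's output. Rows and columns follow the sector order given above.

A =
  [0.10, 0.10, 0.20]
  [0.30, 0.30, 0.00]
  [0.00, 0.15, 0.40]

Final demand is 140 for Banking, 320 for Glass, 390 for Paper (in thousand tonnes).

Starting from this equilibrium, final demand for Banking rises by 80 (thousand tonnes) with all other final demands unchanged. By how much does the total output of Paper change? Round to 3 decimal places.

I − A =
  [   0.90    -0.10    -0.20]
  [  -0.30     0.70     0.00]
  [   0.00    -0.15     0.60]
Cofactors of I−A, C_ij = (−1)^(i+j)·(minor ij) (rows/columns in the sector order above):
  C_11 = (0.70)(0.60) − (0.00)(-0.15) = 0.4200
  C_12 = −[(-0.30)(0.60) − (0.00)(0.00)] = 0.1800
  C_13 = (-0.30)(-0.15) − (0.70)(0.00) = 0.0450
  C_21 = −[(-0.10)(0.60) − (-0.20)(-0.15)] = 0.0900
  C_22 = (0.90)(0.60) − (-0.20)(0.00) = 0.5400
  C_23 = −[(0.90)(-0.15) − (-0.10)(0.00)] = 0.1350
  C_31 = (-0.10)(0.00) − (-0.20)(0.70) = 0.1400
  C_32 = −[(0.90)(0.00) − (-0.20)(-0.30)] = 0.0600
  C_33 = (0.90)(0.70) − (-0.10)(-0.30) = 0.6000
det(I−A) = Σ_j (I−A)_1j·C_1j = (0.90)(0.4200) + (-0.10)(0.1800) + (-0.20)(0.0450) = 0.3510
adj(I−A) = Cᵀ =
  [ 0.4200   0.0900   0.1400]
  [ 0.1800   0.5400   0.0600]
  [ 0.0450   0.1350   0.6000]
(I − A)⁻¹ = adj(I−A) / det(I−A) ≈
  [   1.1966     0.2564     0.3989]
  [   0.5128     1.5385     0.1709]
  [   0.1282     0.3846     1.7094]
Δx = (I − A)⁻¹ Δd with Δd having +80 in the Banking component and 0 elsewhere.
So Δx_P = L_PB · (+80), where L_PB = adj(I−A)_PB / det(I−A) = 0.0450 / 0.3510.
Δx_P = 0.0450 × (+80) / 0.3510 = 3.60 / 0.3510 ≈ 10.256.

Δx_P = 10.256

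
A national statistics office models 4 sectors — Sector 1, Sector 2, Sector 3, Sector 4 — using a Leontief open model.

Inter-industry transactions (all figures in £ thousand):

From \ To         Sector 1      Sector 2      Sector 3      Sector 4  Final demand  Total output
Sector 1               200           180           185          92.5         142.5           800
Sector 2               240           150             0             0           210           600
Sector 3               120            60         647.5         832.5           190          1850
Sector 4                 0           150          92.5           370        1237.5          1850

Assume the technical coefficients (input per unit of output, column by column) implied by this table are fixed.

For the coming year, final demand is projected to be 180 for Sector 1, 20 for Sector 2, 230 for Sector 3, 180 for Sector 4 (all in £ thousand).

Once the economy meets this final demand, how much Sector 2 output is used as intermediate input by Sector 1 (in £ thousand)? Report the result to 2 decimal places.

z_21 = 131.58

Technical coefficients a_ij = z_ij / X_j:
  a_11 = 200/800 = 0.25, a_21 = 240/800 = 0.30, a_31 = 120/800 = 0.15, a_41 = 0/800 = 0.00
  a_12 = 180/600 = 0.30, a_22 = 150/600 = 0.25, a_32 = 60/600 = 0.10, a_42 = 150/600 = 0.25
  a_13 = 185/1850 = 0.10, a_23 = 0/1850 = 0.00, a_33 = 647.5/1850 = 0.35, a_43 = 92.5/1850 = 0.05
  a_14 = 92.5/1850 = 0.05, a_24 = 0/1850 = 0.00, a_34 = 832.5/1850 = 0.45, a_44 = 370/1850 = 0.20
I − A =
  [   0.75    -0.30    -0.10    -0.05]
  [  -0.30     0.75     0.00     0.00]
  [  -0.15    -0.10     0.65    -0.45]
  [   0.00    -0.25    -0.05     0.80]
Compute the cofactors C_ij = (−1)^(i+j)·(3×3 minor ij) of I−A; the adjugate is their transpose:
adj(I−A) = Cᵀ =
  [ 0.373125   0.176875   0.061875   0.058125]
  [ 0.149250   0.360750   0.024750   0.023250]
  [ 0.147750   0.182250   0.374250   0.219750]
  [ 0.055875   0.124125   0.031125   0.292875]
det(I−A) = Σ_j (I−A)_1j·C_1j = (0.75)(0.373125) + (-0.30)(0.149250) + (-0.10)(0.147750) + (-0.05)(0.055875) = 0.2175
(I − A)⁻¹ = adj(I−A) / det(I−A) ≈
  [   1.7155     0.8132     0.2845     0.2672]
  [   0.6862     1.6586     0.1138     0.1069]
  [   0.6793     0.8379     1.7207     1.0103]
  [   0.2569     0.5707     0.1431     1.3466]
First solve x = (I − A)⁻¹ d = adj(I−A)·d / det(I−A); in particular x_1 = (0.373125·180 + 0.176875·20 + 0.061875·230 + 0.058125·180) / 0.2175 = 95.39375 / 0.2175 ≈ 438.5920.
Intermediate flow from 2 to 1: z_21 = a_21 · x_1 = 0.30 × 95.39375 / 0.2175 = 28.618125 / 0.2175 ≈ 131.58.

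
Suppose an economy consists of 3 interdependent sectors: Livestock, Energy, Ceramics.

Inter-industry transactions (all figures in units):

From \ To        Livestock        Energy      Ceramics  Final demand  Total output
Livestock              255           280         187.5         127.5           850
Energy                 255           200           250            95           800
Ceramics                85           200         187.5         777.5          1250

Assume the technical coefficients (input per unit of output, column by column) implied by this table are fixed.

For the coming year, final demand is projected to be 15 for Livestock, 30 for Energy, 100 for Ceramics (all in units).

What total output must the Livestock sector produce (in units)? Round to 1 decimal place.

x_1 = 126.9

Technical coefficients a_ij = z_ij / X_j:
  a_11 = 255/850 = 0.30, a_21 = 255/850 = 0.30, a_31 = 85/850 = 0.10
  a_12 = 280/800 = 0.35, a_22 = 200/800 = 0.25, a_32 = 200/800 = 0.25
  a_13 = 187.5/1250 = 0.15, a_23 = 250/1250 = 0.20, a_33 = 187.5/1250 = 0.15
I − A =
  [   0.70    -0.35    -0.15]
  [  -0.30     0.75    -0.20]
  [  -0.10    -0.25     0.85]
Cofactors of I−A, C_ij = (−1)^(i+j)·(minor ij) (rows/columns in the sector order above):
  C_11 = (0.75)(0.85) − (-0.20)(-0.25) = 0.5875
  C_12 = −[(-0.30)(0.85) − (-0.20)(-0.10)] = 0.2750
  C_13 = (-0.30)(-0.25) − (0.75)(-0.10) = 0.1500
  C_21 = −[(-0.35)(0.85) − (-0.15)(-0.25)] = 0.3350
  C_22 = (0.70)(0.85) − (-0.15)(-0.10) = 0.5800
  C_23 = −[(0.70)(-0.25) − (-0.35)(-0.10)] = 0.2100
  C_31 = (-0.35)(-0.20) − (-0.15)(0.75) = 0.1825
  C_32 = −[(0.70)(-0.20) − (-0.15)(-0.30)] = 0.1850
  C_33 = (0.70)(0.75) − (-0.35)(-0.30) = 0.4200
det(I−A) = Σ_j (I−A)_1j·C_1j = (0.70)(0.5875) + (-0.35)(0.2750) + (-0.15)(0.1500) = 0.2925
adj(I−A) = Cᵀ =
  [ 0.5875   0.3350   0.1825]
  [ 0.2750   0.5800   0.1850]
  [ 0.1500   0.2100   0.4200]
(I − A)⁻¹ = adj(I−A) / det(I−A) ≈
  [   2.0085     1.1453     0.6239]
  [   0.9402     1.9829     0.6325]
  [   0.5128     0.7179     1.4359]
x = (I − A)⁻¹ d = adj(I−A)·d / det(I−A), with det(I−A) = 0.2925:
  x_1 = (0.5875·15 + 0.3350·30 + 0.1825·100) / 0.2925 = 37.1125 / 0.2925 ≈ 126.9
  x_2 = (0.2750·15 + 0.5800·30 + 0.1850·100) / 0.2925 = 40.025 / 0.2925 ≈ 136.8
  x_3 = (0.1500·15 + 0.2100·30 + 0.4200·100) / 0.2925 = 50.55 / 0.2925 ≈ 172.8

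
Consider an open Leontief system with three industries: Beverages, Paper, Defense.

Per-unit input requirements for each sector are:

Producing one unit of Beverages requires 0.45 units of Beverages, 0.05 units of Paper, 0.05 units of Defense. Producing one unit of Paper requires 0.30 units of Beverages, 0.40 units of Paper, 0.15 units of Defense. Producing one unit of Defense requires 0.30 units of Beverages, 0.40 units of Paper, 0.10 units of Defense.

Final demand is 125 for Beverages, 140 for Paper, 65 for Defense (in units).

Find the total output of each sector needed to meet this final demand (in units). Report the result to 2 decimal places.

I − A =
  [   0.55    -0.30    -0.30]
  [  -0.05     0.60    -0.40]
  [  -0.05    -0.15     0.90]
Cofactors of I−A, C_ij = (−1)^(i+j)·(minor ij) (rows/columns in the sector order above):
  C_11 = (0.60)(0.90) − (-0.40)(-0.15) = 0.4800
  C_12 = −[(-0.05)(0.90) − (-0.40)(-0.05)] = 0.0650
  C_13 = (-0.05)(-0.15) − (0.60)(-0.05) = 0.0375
  C_21 = −[(-0.30)(0.90) − (-0.30)(-0.15)] = 0.3150
  C_22 = (0.55)(0.90) − (-0.30)(-0.05) = 0.4800
  C_23 = −[(0.55)(-0.15) − (-0.30)(-0.05)] = 0.0975
  C_31 = (-0.30)(-0.40) − (-0.30)(0.60) = 0.3000
  C_32 = −[(0.55)(-0.40) − (-0.30)(-0.05)] = 0.2350
  C_33 = (0.55)(0.60) − (-0.30)(-0.05) = 0.3150
det(I−A) = Σ_j (I−A)_1j·C_1j = (0.55)(0.4800) + (-0.30)(0.0650) + (-0.30)(0.0375) = 0.23325
adj(I−A) = Cᵀ =
  [ 0.4800   0.3150   0.3000]
  [ 0.0650   0.4800   0.2350]
  [ 0.0375   0.0975   0.3150]
(I − A)⁻¹ = adj(I−A) / det(I−A) ≈
  [   2.0579     1.3505     1.2862]
  [   0.2787     2.0579     1.0075]
  [   0.1608     0.4180     1.3505]
x = (I − A)⁻¹ d = adj(I−A)·d / det(I−A), with det(I−A) = 0.23325:
  x_B = (0.4800·125 + 0.3150·140 + 0.3000·65) / 0.23325 = 123.60 / 0.23325 ≈ 529.90
  x_P = (0.0650·125 + 0.4800·140 + 0.2350·65) / 0.23325 = 90.60 / 0.23325 ≈ 388.42
  x_D = (0.0375·125 + 0.0975·140 + 0.3150·65) / 0.23325 = 38.8125 / 0.23325 ≈ 166.40

x_B = 529.90, x_P = 388.42, x_D = 166.40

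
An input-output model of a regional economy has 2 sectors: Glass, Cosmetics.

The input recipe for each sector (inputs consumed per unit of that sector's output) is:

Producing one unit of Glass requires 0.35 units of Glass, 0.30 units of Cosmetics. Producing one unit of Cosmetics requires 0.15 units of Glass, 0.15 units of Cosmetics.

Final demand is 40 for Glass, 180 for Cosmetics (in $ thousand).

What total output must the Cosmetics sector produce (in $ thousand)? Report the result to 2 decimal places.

x_2 = 254.19

I − A =
  [   0.65    -0.15]
  [  -0.30     0.85]
det(I−A) = (0.65)(0.85) − (-0.15)(-0.30) = 0.5075
adj(I−A) = [[0.85, 0.15], [0.30, 0.65]]
(I − A)⁻¹ = adj(I−A) / det(I−A) ≈
  [   1.6749     0.2956]
  [   0.5911     1.2808]
x = (I − A)⁻¹ d = adj(I−A)·d / det(I−A), with det(I−A) = 0.5075:
  x_1 = (0.85·40 + 0.15·180) / 0.5075 = 61.00 / 0.5075 ≈ 120.20
  x_2 = (0.30·40 + 0.65·180) / 0.5075 = 129.00 / 0.5075 ≈ 254.19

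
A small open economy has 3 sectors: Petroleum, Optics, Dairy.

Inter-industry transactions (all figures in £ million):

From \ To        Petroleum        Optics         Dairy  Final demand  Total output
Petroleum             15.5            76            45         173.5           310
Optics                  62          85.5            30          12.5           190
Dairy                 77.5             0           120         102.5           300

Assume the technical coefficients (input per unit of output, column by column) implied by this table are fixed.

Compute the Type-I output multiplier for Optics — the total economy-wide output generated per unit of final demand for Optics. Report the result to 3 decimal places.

m_2 = 3.715

Technical coefficients a_ij = z_ij / X_j:
  a_11 = 15.5/310 = 0.05, a_21 = 62/310 = 0.20, a_31 = 77.5/310 = 0.25
  a_12 = 76/190 = 0.40, a_22 = 85.5/190 = 0.45, a_32 = 0/190 = 0.00
  a_13 = 45/300 = 0.15, a_23 = 30/300 = 0.10, a_33 = 120/300 = 0.40
I − A =
  [   0.95    -0.40    -0.15]
  [  -0.20     0.55    -0.10]
  [  -0.25     0.00     0.60]
Cofactors of I−A, C_ij = (−1)^(i+j)·(minor ij) (rows/columns in the sector order above):
  C_11 = (0.55)(0.60) − (-0.10)(0.00) = 0.3300
  C_12 = −[(-0.20)(0.60) − (-0.10)(-0.25)] = 0.1450
  C_13 = (-0.20)(0.00) − (0.55)(-0.25) = 0.1375
  C_21 = −[(-0.40)(0.60) − (-0.15)(0.00)] = 0.2400
  C_22 = (0.95)(0.60) − (-0.15)(-0.25) = 0.5325
  C_23 = −[(0.95)(0.00) − (-0.40)(-0.25)] = 0.1000
  C_31 = (-0.40)(-0.10) − (-0.15)(0.55) = 0.1225
  C_32 = −[(0.95)(-0.10) − (-0.15)(-0.20)] = 0.1250
  C_33 = (0.95)(0.55) − (-0.40)(-0.20) = 0.4425
det(I−A) = Σ_j (I−A)_1j·C_1j = (0.95)(0.3300) + (-0.40)(0.1450) + (-0.15)(0.1375) = 0.234875
adj(I−A) = Cᵀ =
  [ 0.3300   0.2400   0.1225]
  [ 0.1450   0.5325   0.1250]
  [ 0.1375   0.1000   0.4425]
(I − A)⁻¹ = adj(I−A) / det(I−A) ≈
  [   1.4050     1.0218     0.5216]
  [   0.6173     2.2672     0.5322]
  [   0.5854     0.4258     1.8840]
The output multiplier for sector j is the column-j sum of the Leontief inverse (I − A)⁻¹ = adj(I−A) / det(I−A).
Column 2 of adj(I−A): (0.2400, 0.5325, 0.1000); det(I−A) = 0.234875.
m_2 = (0.2400 + 0.5325 + 0.1000) / 0.234875 = 0.8725 / 0.234875 ≈ 3.715.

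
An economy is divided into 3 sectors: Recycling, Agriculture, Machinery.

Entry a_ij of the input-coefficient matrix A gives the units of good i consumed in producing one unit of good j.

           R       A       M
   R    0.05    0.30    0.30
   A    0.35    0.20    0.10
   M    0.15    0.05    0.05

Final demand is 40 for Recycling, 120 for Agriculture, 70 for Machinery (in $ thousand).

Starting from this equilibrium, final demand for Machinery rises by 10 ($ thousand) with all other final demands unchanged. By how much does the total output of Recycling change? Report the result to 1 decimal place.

I − A =
  [   0.95    -0.30    -0.30]
  [  -0.35     0.80    -0.10]
  [  -0.15    -0.05     0.95]
Cofactors of I−A, C_ij = (−1)^(i+j)·(minor ij) (rows/columns in the sector order above):
  C_11 = (0.80)(0.95) − (-0.10)(-0.05) = 0.7550
  C_12 = −[(-0.35)(0.95) − (-0.10)(-0.15)] = 0.3475
  C_13 = (-0.35)(-0.05) − (0.80)(-0.15) = 0.1375
  C_21 = −[(-0.30)(0.95) − (-0.30)(-0.05)] = 0.3000
  C_22 = (0.95)(0.95) − (-0.30)(-0.15) = 0.8575
  C_23 = −[(0.95)(-0.05) − (-0.30)(-0.15)] = 0.0925
  C_31 = (-0.30)(-0.10) − (-0.30)(0.80) = 0.2700
  C_32 = −[(0.95)(-0.10) − (-0.30)(-0.35)] = 0.2000
  C_33 = (0.95)(0.80) − (-0.30)(-0.35) = 0.6550
det(I−A) = Σ_j (I−A)_1j·C_1j = (0.95)(0.7550) + (-0.30)(0.3475) + (-0.30)(0.1375) = 0.57175
adj(I−A) = Cᵀ =
  [ 0.7550   0.3000   0.2700]
  [ 0.3475   0.8575   0.2000]
  [ 0.1375   0.0925   0.6550]
(I − A)⁻¹ = adj(I−A) / det(I−A) ≈
  [   1.3205     0.5247     0.4722]
  [   0.6078     1.4998     0.3498]
  [   0.2405     0.1618     1.1456]
Δx = (I − A)⁻¹ Δd with Δd having +10 in the Machinery component and 0 elsewhere.
So Δx_R = L_RM · (+10), where L_RM = adj(I−A)_RM / det(I−A) = 0.2700 / 0.57175.
Δx_R = 0.2700 × (+10) / 0.57175 = 2.70 / 0.57175 ≈ 4.7.

Δx_R = 4.7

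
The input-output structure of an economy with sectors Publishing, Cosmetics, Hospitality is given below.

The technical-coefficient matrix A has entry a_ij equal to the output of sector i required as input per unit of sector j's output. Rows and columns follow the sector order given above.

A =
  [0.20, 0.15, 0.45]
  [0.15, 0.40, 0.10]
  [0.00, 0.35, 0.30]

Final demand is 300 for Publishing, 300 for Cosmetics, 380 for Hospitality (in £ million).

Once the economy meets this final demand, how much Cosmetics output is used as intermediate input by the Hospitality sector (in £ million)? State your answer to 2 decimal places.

z_23 = 101.85

I − A =
  [   0.80    -0.15    -0.45]
  [  -0.15     0.60    -0.10]
  [   0.00    -0.35     0.70]
Cofactors of I−A, C_ij = (−1)^(i+j)·(minor ij) (rows/columns in the sector order above):
  C_11 = (0.60)(0.70) − (-0.10)(-0.35) = 0.3850
  C_12 = −[(-0.15)(0.70) − (-0.10)(0.00)] = 0.1050
  C_13 = (-0.15)(-0.35) − (0.60)(0.00) = 0.0525
  C_21 = −[(-0.15)(0.70) − (-0.45)(-0.35)] = 0.2625
  C_22 = (0.80)(0.70) − (-0.45)(0.00) = 0.5600
  C_23 = −[(0.80)(-0.35) − (-0.15)(0.00)] = 0.2800
  C_31 = (-0.15)(-0.10) − (-0.45)(0.60) = 0.2850
  C_32 = −[(0.80)(-0.10) − (-0.45)(-0.15)] = 0.1475
  C_33 = (0.80)(0.60) − (-0.15)(-0.15) = 0.4575
det(I−A) = Σ_j (I−A)_1j·C_1j = (0.80)(0.3850) + (-0.15)(0.1050) + (-0.45)(0.0525) = 0.268625
adj(I−A) = Cᵀ =
  [ 0.3850   0.2625   0.2850]
  [ 0.1050   0.5600   0.1475]
  [ 0.0525   0.2800   0.4575]
(I − A)⁻¹ = adj(I−A) / det(I−A) ≈
  [   1.4332     0.9772     1.0610]
  [   0.3909     2.0847     0.5491]
  [   0.1954     1.0423     1.7031]
First solve x = (I − A)⁻¹ d = adj(I−A)·d / det(I−A); in particular x_3 = (0.0525·300 + 0.2800·300 + 0.4575·380) / 0.268625 = 273.60 / 0.268625 ≈ 1018.5202.
Intermediate flow from 2 to 3: z_23 = a_23 · x_3 = 0.10 × 273.60 / 0.268625 = 27.36 / 0.268625 ≈ 101.85.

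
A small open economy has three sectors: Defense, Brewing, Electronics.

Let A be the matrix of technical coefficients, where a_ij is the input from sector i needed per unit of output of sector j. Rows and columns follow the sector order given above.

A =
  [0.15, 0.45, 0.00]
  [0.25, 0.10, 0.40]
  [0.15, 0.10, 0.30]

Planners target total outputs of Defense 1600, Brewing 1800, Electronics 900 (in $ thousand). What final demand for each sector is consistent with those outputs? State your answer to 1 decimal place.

I − A =
  [   0.85    -0.45     0.00]
  [  -0.25     0.90    -0.40]
  [  -0.15    -0.10     0.70]
d = (I − A) x:
  d_1 = (+0.85)·1600 + (-0.45)·1800 + (+0.00)·900 = 550.0
  d_2 = (-0.25)·1600 + (+0.90)·1800 + (-0.40)·900 = 860.0
  d_3 = (-0.15)·1600 + (-0.10)·1800 + (+0.70)·900 = 210.0

d_1 = 550.0, d_2 = 860.0, d_3 = 210.0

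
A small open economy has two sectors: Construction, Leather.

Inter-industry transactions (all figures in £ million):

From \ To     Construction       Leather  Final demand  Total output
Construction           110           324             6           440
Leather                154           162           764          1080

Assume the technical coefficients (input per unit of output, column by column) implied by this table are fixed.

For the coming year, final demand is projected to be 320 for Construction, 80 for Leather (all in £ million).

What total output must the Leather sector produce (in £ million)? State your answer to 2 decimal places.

Technical coefficients a_ij = z_ij / X_j:
  a_CC = 110/440 = 0.25, a_LC = 154/440 = 0.35
  a_CL = 324/1080 = 0.30, a_LL = 162/1080 = 0.15
I − A =
  [   0.75    -0.30]
  [  -0.35     0.85]
det(I−A) = (0.75)(0.85) − (-0.30)(-0.35) = 0.5325
adj(I−A) = [[0.85, 0.30], [0.35, 0.75]]
(I − A)⁻¹ = adj(I−A) / det(I−A) ≈
  [   1.5962     0.5634]
  [   0.6573     1.4085]
x = (I − A)⁻¹ d = adj(I−A)·d / det(I−A), with det(I−A) = 0.5325:
  x_C = (0.85·320 + 0.30·80) / 0.5325 = 296.00 / 0.5325 ≈ 555.87
  x_L = (0.35·320 + 0.75·80) / 0.5325 = 172.00 / 0.5325 ≈ 323.00

x_L = 323.00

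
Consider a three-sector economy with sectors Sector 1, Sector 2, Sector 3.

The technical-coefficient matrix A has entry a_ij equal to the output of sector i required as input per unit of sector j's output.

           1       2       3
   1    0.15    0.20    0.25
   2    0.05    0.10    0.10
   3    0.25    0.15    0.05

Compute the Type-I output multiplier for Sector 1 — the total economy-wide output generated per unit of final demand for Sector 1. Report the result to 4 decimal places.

m_1 = 1.7852

I − A =
  [   0.85    -0.20    -0.25]
  [  -0.05     0.90    -0.10]
  [  -0.25    -0.15     0.95]
Cofactors of I−A, C_ij = (−1)^(i+j)·(minor ij) (rows/columns in the sector order above):
  C_11 = (0.90)(0.95) − (-0.10)(-0.15) = 0.8400
  C_12 = −[(-0.05)(0.95) − (-0.10)(-0.25)] = 0.0725
  C_13 = (-0.05)(-0.15) − (0.90)(-0.25) = 0.2325
  C_21 = −[(-0.20)(0.95) − (-0.25)(-0.15)] = 0.2275
  C_22 = (0.85)(0.95) − (-0.25)(-0.25) = 0.7450
  C_23 = −[(0.85)(-0.15) − (-0.20)(-0.25)] = 0.1775
  C_31 = (-0.20)(-0.10) − (-0.25)(0.90) = 0.2450
  C_32 = −[(0.85)(-0.10) − (-0.25)(-0.05)] = 0.0975
  C_33 = (0.85)(0.90) − (-0.20)(-0.05) = 0.7550
det(I−A) = Σ_j (I−A)_1j·C_1j = (0.85)(0.8400) + (-0.20)(0.0725) + (-0.25)(0.2325) = 0.641375
adj(I−A) = Cᵀ =
  [ 0.8400   0.2275   0.2450]
  [ 0.0725   0.7450   0.0975]
  [ 0.2325   0.1775   0.7550]
(I − A)⁻¹ = adj(I−A) / det(I−A) ≈
  [   1.30969     0.35471     0.38199]
  [   0.11304     1.16157     0.15202]
  [   0.36250     0.27675     1.17716]
The output multiplier for sector j is the column-j sum of the Leontief inverse (I − A)⁻¹ = adj(I−A) / det(I−A).
Column 1 of adj(I−A): (0.8400, 0.0725, 0.2325); det(I−A) = 0.641375.
m_1 = (0.8400 + 0.0725 + 0.2325) / 0.641375 = 1.145 / 0.641375 ≈ 1.7852.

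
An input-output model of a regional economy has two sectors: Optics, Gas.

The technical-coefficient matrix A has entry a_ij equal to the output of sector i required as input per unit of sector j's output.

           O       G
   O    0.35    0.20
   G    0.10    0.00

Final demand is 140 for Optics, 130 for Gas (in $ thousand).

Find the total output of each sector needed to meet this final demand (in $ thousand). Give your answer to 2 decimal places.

I − A =
  [   0.65    -0.20]
  [  -0.10     1.00]
det(I−A) = (0.65)(1.00) − (-0.20)(-0.10) = 0.6300
adj(I−A) = [[1.00, 0.20], [0.10, 0.65]]
(I − A)⁻¹ = adj(I−A) / det(I−A) ≈
  [   1.5873     0.3175]
  [   0.1587     1.0317]
x = (I − A)⁻¹ d = adj(I−A)·d / det(I−A), with det(I−A) = 0.6300:
  x_O = (1.00·140 + 0.20·130) / 0.6300 = 166.00 / 0.6300 ≈ 263.49
  x_G = (0.10·140 + 0.65·130) / 0.6300 = 98.50 / 0.6300 ≈ 156.35

x_O = 263.49, x_G = 156.35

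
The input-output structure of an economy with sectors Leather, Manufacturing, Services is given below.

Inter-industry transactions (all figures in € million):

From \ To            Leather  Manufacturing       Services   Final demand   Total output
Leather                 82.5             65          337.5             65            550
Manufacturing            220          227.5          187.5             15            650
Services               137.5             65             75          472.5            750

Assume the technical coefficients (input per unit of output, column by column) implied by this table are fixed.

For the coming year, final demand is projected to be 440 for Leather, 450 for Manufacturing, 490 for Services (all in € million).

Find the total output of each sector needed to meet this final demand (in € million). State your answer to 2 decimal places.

Technical coefficients a_ij = z_ij / X_j:
  a_11 = 82.5/550 = 0.15, a_21 = 220/550 = 0.40, a_31 = 137.5/550 = 0.25
  a_12 = 65/650 = 0.10, a_22 = 227.5/650 = 0.35, a_32 = 65/650 = 0.10
  a_13 = 337.5/750 = 0.45, a_23 = 187.5/750 = 0.25, a_33 = 75/750 = 0.10
I − A =
  [   0.85    -0.10    -0.45]
  [  -0.40     0.65    -0.25]
  [  -0.25    -0.10     0.90]
Cofactors of I−A, C_ij = (−1)^(i+j)·(minor ij) (rows/columns in the sector order above):
  C_11 = (0.65)(0.90) − (-0.25)(-0.10) = 0.5600
  C_12 = −[(-0.40)(0.90) − (-0.25)(-0.25)] = 0.4225
  C_13 = (-0.40)(-0.10) − (0.65)(-0.25) = 0.2025
  C_21 = −[(-0.10)(0.90) − (-0.45)(-0.10)] = 0.1350
  C_22 = (0.85)(0.90) − (-0.45)(-0.25) = 0.6525
  C_23 = −[(0.85)(-0.10) − (-0.10)(-0.25)] = 0.1100
  C_31 = (-0.10)(-0.25) − (-0.45)(0.65) = 0.3175
  C_32 = −[(0.85)(-0.25) − (-0.45)(-0.40)] = 0.3925
  C_33 = (0.85)(0.65) − (-0.10)(-0.40) = 0.5125
det(I−A) = Σ_j (I−A)_1j·C_1j = (0.85)(0.5600) + (-0.10)(0.4225) + (-0.45)(0.2025) = 0.342625
adj(I−A) = Cᵀ =
  [ 0.5600   0.1350   0.3175]
  [ 0.4225   0.6525   0.3925]
  [ 0.2025   0.1100   0.5125]
(I − A)⁻¹ = adj(I−A) / det(I−A) ≈
  [   1.6344     0.3940     0.9267]
  [   1.2331     1.9044     1.1456]
  [   0.5910     0.3211     1.4958]
x = (I − A)⁻¹ d = adj(I−A)·d / det(I−A), with det(I−A) = 0.342625:
  x_1 = (0.5600·440 + 0.1350·450 + 0.3175·490) / 0.342625 = 462.725 / 0.342625 ≈ 1350.53
  x_2 = (0.4225·440 + 0.6525·450 + 0.3925·490) / 0.342625 = 671.85 / 0.342625 ≈ 1960.89
  x_3 = (0.2025·440 + 0.1100·450 + 0.5125·490) / 0.342625 = 389.725 / 0.342625 ≈ 1137.47

x_1 = 1350.53, x_2 = 1960.89, x_3 = 1137.47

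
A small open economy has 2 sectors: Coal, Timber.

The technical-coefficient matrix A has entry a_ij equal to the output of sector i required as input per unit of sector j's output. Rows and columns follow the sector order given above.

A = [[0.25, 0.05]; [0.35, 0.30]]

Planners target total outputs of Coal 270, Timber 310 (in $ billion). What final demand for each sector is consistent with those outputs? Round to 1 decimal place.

d_1 = 187.0, d_2 = 122.5

I − A =
  [   0.75    -0.05]
  [  -0.35     0.70]
d = (I − A) x:
  d_1 = (+0.75)·270 + (-0.05)·310 = 187.0
  d_2 = (-0.35)·270 + (+0.70)·310 = 122.5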